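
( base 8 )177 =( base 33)3s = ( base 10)127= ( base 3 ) 11201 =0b1111111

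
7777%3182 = 1413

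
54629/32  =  54629/32 = 1707.16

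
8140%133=27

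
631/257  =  631/257 = 2.46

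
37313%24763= 12550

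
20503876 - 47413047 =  - 26909171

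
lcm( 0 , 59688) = 0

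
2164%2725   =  2164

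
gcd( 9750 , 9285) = 15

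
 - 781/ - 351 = 2 + 79/351  =  2.23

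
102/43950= 17/7325 = 0.00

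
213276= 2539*84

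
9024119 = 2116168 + 6907951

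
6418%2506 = 1406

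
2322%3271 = 2322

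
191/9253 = 191/9253 =0.02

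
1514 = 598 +916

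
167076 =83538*2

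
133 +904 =1037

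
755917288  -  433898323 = 322018965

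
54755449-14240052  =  40515397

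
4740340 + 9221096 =13961436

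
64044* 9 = 576396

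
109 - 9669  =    -  9560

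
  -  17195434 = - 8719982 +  - 8475452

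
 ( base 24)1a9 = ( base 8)1471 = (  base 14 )42D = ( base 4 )30321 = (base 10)825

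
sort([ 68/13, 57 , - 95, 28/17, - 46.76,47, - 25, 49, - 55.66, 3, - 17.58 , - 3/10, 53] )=[ - 95, - 55.66,-46.76,-25  , - 17.58 ,-3/10,28/17  ,  3,68/13,  47,  49 , 53, 57 ] 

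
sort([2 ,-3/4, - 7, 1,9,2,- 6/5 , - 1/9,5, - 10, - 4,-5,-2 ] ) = [  -  10, - 7, - 5, - 4, - 2 , - 6/5, - 3/4, - 1/9,1,2,2, 5,9] 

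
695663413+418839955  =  1114503368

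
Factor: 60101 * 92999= 113^1*823^1*  60101^1= 5589332899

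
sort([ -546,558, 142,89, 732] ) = [  -  546 , 89, 142,558 , 732 ] 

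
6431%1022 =299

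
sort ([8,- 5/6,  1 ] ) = [ - 5/6, 1, 8] 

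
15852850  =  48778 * 325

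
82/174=41/87=0.47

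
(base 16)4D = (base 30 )2H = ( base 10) 77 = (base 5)302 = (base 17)49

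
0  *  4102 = 0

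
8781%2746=543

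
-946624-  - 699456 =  - 247168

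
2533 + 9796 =12329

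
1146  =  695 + 451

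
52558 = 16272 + 36286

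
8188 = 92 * 89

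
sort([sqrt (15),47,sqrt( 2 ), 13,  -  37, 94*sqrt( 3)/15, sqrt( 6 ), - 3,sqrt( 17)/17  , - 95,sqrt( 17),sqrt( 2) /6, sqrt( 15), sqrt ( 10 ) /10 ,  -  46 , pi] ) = [ - 95, - 46,  -  37, - 3, sqrt( 2 ) /6,sqrt(17 ) /17,sqrt ( 10 )/10, sqrt(2 ), sqrt(6 ),pi,sqrt( 15),sqrt( 15),sqrt( 17),94 * sqrt( 3 ) /15, 13, 47] 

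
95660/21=95660/21 = 4555.24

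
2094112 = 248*8444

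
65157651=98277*663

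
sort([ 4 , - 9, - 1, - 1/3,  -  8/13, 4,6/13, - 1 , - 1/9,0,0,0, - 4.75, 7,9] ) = [ - 9,-4.75, - 1, - 1,-8/13  ,-1/3,-1/9,0 , 0, 0,6/13,  4,4,7, 9]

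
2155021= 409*5269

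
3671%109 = 74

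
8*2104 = 16832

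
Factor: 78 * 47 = 3666 =2^1 * 3^1*13^1*47^1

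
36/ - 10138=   -  1 + 5051/5069 = - 0.00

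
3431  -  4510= - 1079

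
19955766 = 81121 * 246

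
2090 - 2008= 82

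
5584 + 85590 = 91174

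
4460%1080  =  140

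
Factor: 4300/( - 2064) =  - 25/12 = - 2^( -2)*3^( - 1)  *5^2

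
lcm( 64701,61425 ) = 4852575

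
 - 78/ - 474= 13/79 = 0.16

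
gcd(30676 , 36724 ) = 4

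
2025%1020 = 1005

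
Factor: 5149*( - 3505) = - 18047245 = - 5^1*19^1*271^1  *701^1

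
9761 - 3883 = 5878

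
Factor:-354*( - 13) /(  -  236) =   -  39/2 = - 2^( - 1)*3^1*13^1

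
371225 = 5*74245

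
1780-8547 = -6767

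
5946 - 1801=4145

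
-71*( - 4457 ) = 316447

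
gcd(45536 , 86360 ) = 8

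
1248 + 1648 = 2896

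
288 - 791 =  - 503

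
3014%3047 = 3014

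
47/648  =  47/648 = 0.07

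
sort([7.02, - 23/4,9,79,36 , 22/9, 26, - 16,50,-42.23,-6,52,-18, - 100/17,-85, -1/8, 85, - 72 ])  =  [ - 85, - 72 ,-42.23, -18 , -16, - 6 , - 100/17, - 23/4, - 1/8, 22/9,7.02,  9, 26,36,50,52,  79, 85 ]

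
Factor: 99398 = 2^1*13^1*3823^1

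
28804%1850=1054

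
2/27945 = 2/27945 = 0.00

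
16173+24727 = 40900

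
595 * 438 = 260610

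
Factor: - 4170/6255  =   - 2^1*3^( - 1) = - 2/3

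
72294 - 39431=32863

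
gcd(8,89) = 1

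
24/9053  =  24/9053 = 0.00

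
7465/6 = 1244 + 1/6 = 1244.17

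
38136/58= 19068/29=657.52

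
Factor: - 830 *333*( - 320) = 2^7 * 3^2*5^2*37^1*83^1 = 88444800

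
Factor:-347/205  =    -  5^( - 1 )*41^(- 1 )*  347^1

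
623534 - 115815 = 507719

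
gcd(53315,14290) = 5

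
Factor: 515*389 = 200335 = 5^1*  103^1*389^1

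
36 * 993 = 35748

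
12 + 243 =255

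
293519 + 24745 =318264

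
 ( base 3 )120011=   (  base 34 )C1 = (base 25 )g9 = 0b110011001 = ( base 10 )409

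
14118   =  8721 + 5397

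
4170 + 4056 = 8226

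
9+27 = 36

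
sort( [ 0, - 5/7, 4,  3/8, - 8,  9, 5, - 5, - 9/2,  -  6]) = [ - 8, - 6, - 5, - 9/2,-5/7,  0, 3/8,4, 5, 9]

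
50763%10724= 7867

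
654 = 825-171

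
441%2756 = 441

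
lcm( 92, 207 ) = 828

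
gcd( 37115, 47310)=5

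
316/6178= 158/3089=0.05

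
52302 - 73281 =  - 20979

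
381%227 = 154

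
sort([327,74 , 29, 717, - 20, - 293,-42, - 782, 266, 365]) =[  -  782,- 293,- 42, -20, 29, 74,266, 327,365,717]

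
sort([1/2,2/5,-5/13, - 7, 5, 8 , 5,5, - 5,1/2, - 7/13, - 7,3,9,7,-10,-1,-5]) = [ - 10, - 7 , - 7, - 5, - 5, - 1, - 7/13,-5/13,2/5,1/2,1/2,3,5,5,5,7,  8,9 ]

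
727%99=34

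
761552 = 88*8654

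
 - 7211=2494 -9705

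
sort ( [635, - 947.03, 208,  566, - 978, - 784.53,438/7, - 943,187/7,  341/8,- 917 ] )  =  [ - 978, - 947.03,- 943, - 917, - 784.53,187/7 , 341/8, 438/7,  208, 566,  635]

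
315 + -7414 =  - 7099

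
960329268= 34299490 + 926029778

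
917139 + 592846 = 1509985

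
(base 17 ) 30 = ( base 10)51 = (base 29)1M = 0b110011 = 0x33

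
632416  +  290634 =923050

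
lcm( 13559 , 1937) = 13559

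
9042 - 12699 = - 3657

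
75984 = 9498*8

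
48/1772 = 12/443 = 0.03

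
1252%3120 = 1252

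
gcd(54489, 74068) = 1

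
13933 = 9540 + 4393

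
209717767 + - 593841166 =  - 384123399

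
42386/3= 42386/3=14128.67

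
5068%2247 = 574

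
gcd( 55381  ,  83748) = 1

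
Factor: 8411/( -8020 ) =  - 2^(-2 )*5^(  -  1 )*13^1*401^( - 1)*647^1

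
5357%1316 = 93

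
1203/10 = 1203/10 = 120.30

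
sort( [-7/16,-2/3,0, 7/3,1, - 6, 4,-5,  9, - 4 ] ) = [ - 6,-5, - 4, -2/3, - 7/16 , 0,1,  7/3,4, 9]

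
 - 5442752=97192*(-56 )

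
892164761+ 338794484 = 1230959245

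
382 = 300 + 82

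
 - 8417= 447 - 8864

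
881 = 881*1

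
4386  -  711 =3675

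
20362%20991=20362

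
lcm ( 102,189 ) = 6426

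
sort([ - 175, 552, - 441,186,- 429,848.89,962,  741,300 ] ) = [ -441, - 429,-175, 186 , 300, 552,741,848.89, 962]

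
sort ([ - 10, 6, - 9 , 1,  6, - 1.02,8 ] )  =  [ - 10, - 9,-1.02,1,6,6,8]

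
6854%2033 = 755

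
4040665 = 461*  8765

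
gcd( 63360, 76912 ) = 176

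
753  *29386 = 22127658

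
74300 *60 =4458000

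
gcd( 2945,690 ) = 5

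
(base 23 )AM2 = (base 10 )5798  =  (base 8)13246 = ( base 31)611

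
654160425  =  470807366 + 183353059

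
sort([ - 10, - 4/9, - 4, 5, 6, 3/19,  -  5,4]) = [ - 10, - 5,- 4, - 4/9, 3/19 , 4, 5, 6]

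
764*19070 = 14569480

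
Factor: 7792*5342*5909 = 245961321376=2^5*19^1* 311^1 * 487^1* 2671^1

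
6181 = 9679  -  3498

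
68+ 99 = 167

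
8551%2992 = 2567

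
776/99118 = 388/49559 = 0.01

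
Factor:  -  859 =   -  859^1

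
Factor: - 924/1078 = - 6/7 = -2^1 * 3^1*7^( -1)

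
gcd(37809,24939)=9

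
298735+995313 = 1294048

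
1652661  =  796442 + 856219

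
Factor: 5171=5171^1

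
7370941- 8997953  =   - 1627012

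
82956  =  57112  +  25844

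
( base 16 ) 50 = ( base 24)38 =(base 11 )73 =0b1010000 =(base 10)80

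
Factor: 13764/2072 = 2^( - 1)*3^1*7^(  -  1) * 31^1 = 93/14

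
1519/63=24 + 1/9 = 24.11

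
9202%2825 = 727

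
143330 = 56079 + 87251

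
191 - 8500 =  - 8309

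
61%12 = 1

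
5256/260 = 1314/65 = 20.22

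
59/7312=59/7312 = 0.01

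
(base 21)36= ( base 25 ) 2j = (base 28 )2d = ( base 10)69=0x45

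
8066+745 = 8811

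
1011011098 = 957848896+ 53162202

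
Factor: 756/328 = 189/82 = 2^(-1 )*3^3*7^1*41^(  -  1) 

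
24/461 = 24/461 = 0.05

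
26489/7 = 26489/7 =3784.14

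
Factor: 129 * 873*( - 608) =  - 68471136 = - 2^5*3^3*19^1 * 43^1*97^1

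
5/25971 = 5/25971  =  0.00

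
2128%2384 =2128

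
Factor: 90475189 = 7^1*12925027^1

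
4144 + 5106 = 9250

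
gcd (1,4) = 1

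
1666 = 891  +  775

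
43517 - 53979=-10462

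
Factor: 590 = 2^1 * 5^1*59^1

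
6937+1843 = 8780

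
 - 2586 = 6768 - 9354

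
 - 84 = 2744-2828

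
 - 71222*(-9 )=640998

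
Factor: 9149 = 7^1*1307^1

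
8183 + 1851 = 10034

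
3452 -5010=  - 1558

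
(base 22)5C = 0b1111010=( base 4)1322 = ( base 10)122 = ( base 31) 3T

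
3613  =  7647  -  4034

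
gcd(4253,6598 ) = 1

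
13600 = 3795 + 9805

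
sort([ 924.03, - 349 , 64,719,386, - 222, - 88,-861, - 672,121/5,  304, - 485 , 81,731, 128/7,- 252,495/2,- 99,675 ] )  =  [-861, - 672, - 485,  -  349, - 252,-222, -99, - 88 , 128/7,121/5,64,81,  495/2,304,386,675, 719, 731,924.03]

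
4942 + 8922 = 13864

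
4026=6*671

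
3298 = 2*1649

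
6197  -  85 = 6112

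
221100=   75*2948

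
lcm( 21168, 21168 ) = 21168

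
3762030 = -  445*( - 8454 ) 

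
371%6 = 5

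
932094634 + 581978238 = 1514072872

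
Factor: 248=2^3 * 31^1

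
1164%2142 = 1164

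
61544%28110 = 5324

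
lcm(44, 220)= 220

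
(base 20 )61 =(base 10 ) 121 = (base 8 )171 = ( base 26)4H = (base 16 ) 79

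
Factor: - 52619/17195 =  - 5^(  -  1) * 7^1*19^( - 1 )*181^(-1 )  *  7517^1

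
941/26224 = 941/26224 = 0.04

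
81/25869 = 27/8623 = 0.00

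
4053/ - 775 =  - 6 + 597/775  =  - 5.23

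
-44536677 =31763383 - 76300060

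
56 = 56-0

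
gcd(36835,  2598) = 1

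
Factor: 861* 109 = 93849 = 3^1*7^1*41^1* 109^1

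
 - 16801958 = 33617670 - 50419628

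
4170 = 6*695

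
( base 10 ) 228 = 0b11100100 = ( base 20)b8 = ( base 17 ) d7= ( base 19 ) c0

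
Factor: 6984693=3^2*776077^1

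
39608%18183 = 3242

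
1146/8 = 573/4 = 143.25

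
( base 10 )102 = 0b1100110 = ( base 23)4a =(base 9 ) 123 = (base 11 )93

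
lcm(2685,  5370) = 5370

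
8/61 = 8/61= 0.13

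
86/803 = 86/803 =0.11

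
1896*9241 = 17520936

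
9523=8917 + 606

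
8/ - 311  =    -  8/311 =- 0.03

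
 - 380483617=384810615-765294232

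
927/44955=103/4995=0.02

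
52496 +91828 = 144324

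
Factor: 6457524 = 2^2*3^1*538127^1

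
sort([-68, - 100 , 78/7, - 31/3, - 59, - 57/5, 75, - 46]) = [ - 100 , - 68 ,-59, - 46, - 57/5,-31/3, 78/7, 75 ] 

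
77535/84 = 923 + 1/28 = 923.04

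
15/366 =5/122 = 0.04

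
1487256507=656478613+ 830777894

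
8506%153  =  91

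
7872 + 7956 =15828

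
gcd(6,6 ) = 6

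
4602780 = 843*5460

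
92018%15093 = 1460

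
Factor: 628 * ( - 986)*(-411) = 2^3*3^1 * 17^1*29^1 * 137^1*157^1 = 254494488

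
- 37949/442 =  - 37949/442 = - 85.86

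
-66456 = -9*7384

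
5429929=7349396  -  1919467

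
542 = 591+  -  49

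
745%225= 70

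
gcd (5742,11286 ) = 198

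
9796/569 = 17 + 123/569 = 17.22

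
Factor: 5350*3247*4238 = 2^2*5^2*13^1*17^1  *  107^1 * 163^1*191^1 = 73620205100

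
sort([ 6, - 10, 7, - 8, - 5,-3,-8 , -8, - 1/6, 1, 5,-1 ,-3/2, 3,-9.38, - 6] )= [-10,-9.38, - 8, - 8, - 8,-6,- 5, - 3, - 3/2,-1 , - 1/6, 1, 3 , 5 , 6, 7]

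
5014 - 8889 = -3875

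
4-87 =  - 83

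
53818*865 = 46552570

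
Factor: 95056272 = 2^4 * 3^2*89^1*7417^1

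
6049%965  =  259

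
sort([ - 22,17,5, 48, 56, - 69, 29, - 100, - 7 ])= [-100, - 69, - 22 ,-7 , 5,17,  29, 48, 56 ]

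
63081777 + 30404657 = 93486434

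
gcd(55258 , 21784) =14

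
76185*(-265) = -20189025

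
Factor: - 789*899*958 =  - 679519938  =  - 2^1 * 3^1 * 29^1* 31^1*263^1*479^1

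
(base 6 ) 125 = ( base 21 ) 2b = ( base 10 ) 53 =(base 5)203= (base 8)65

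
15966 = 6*2661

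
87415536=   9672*9038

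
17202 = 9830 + 7372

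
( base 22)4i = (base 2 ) 1101010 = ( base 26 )42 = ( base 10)106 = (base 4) 1222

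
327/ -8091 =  - 109/2697 =- 0.04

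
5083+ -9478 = -4395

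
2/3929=2/3929 = 0.00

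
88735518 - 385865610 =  - 297130092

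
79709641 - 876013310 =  - 796303669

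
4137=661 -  - 3476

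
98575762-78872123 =19703639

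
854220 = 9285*92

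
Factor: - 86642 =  - 2^1*43321^1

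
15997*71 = 1135787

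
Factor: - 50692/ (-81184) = 2^(-3)* 19^1*23^1*29^1*43^( - 1)*59^(-1) = 12673/20296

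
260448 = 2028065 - 1767617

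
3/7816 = 3/7816 = 0.00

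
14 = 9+5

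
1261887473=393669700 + 868217773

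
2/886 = 1/443 = 0.00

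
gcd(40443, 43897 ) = 1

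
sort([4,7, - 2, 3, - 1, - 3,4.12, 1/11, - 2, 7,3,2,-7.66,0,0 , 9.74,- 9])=[ - 9,  -  7.66, -3, - 2,-2, - 1, 0, 0, 1/11,2, 3,3,4,4.12,7,7,9.74]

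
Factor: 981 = 3^2*109^1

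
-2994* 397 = -1188618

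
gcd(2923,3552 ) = 37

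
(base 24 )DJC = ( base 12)4730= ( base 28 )A44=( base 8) 17424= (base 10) 7956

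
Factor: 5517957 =3^1*683^1 * 2693^1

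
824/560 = 1 + 33/70= 1.47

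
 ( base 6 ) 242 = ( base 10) 98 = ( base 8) 142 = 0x62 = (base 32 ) 32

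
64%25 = 14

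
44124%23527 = 20597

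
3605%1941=1664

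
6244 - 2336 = 3908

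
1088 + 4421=5509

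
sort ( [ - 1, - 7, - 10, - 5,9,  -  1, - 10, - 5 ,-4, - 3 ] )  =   [ - 10, - 10, - 7,-5, - 5,- 4, - 3, - 1,-1,9] 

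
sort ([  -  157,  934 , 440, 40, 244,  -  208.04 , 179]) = [ - 208.04,  -  157, 40, 179,244,440,934]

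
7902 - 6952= 950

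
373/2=373/2 = 186.50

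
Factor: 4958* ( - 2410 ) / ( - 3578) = 5974390/1789=2^1*5^1*37^1* 67^1*241^1*1789^(-1 ) 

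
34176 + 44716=78892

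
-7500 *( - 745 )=5587500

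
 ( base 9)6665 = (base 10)4919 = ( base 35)40J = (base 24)8CN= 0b1001100110111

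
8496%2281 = 1653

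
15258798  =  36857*414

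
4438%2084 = 270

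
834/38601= 278/12867 = 0.02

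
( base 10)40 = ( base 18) 24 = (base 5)130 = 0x28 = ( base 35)15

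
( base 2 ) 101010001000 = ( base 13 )12C5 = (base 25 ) 47l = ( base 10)2696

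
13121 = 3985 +9136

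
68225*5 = 341125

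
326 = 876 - 550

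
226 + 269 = 495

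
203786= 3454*59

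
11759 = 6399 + 5360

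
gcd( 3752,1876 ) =1876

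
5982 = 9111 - 3129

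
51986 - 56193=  - 4207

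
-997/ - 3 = 997/3=332.33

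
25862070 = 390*66313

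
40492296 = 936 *43261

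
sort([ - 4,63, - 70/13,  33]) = [ - 70/13, - 4,  33,  63] 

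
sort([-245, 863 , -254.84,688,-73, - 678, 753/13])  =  [- 678, -254.84,  -  245, -73, 753/13, 688, 863] 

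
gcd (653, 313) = 1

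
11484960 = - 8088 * ( - 1420 )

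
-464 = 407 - 871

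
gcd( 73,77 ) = 1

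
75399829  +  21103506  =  96503335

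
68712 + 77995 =146707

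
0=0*80497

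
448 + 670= 1118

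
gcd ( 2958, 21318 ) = 102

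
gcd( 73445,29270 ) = 5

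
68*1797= 122196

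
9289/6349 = 1327/907=1.46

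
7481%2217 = 830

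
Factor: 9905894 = 2^1*4952947^1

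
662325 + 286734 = 949059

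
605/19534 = 605/19534 =0.03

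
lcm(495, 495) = 495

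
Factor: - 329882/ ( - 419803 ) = 2^1*7^1 * 23563^1 *419803^( - 1 )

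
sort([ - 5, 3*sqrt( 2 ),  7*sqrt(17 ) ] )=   [-5,3*sqrt (2 ),7*sqrt( 17) ] 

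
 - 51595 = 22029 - 73624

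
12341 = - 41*( - 301)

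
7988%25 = 13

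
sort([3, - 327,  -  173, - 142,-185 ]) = [ - 327, - 185, - 173,-142,3]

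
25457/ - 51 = - 500 + 43/51 =- 499.16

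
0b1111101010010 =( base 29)9fe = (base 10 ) 8018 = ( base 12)4782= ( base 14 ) 2CCA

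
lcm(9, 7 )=63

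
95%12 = 11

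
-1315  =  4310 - 5625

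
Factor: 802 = 2^1*401^1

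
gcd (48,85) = 1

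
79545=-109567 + 189112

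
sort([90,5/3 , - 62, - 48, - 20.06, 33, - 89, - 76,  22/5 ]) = [ - 89,-76,-62,-48,-20.06,5/3,22/5,33,90 ]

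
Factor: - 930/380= - 2^( - 1)*3^1*19^( - 1 )*31^1 = - 93/38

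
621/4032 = 69/448 = 0.15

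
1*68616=68616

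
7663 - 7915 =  - 252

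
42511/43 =988 + 27/43  =  988.63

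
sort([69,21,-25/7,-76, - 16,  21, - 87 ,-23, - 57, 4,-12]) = [-87,-76 , - 57,-23,-16,-12, - 25/7, 4, 21,  21, 69]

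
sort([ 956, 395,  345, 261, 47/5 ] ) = [ 47/5,261,345,395 , 956]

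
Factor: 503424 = 2^7*3^2*19^1*23^1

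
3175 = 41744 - 38569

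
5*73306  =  366530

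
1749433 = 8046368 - 6296935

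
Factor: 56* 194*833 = 2^4*7^3 * 17^1*97^1 = 9049712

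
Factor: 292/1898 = 2^1*13^ ( -1)=2/13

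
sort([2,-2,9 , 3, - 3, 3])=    [-3,-2,2,  3, 3,9]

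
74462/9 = 74462/9 = 8273.56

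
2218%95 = 33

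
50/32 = 25/16=   1.56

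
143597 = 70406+73191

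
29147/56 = 29147/56 = 520.48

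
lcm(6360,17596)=527880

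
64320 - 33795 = 30525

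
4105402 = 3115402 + 990000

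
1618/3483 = 1618/3483 = 0.46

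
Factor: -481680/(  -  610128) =15/19 = 3^1*5^1*19^ ( - 1 )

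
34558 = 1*34558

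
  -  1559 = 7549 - 9108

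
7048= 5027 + 2021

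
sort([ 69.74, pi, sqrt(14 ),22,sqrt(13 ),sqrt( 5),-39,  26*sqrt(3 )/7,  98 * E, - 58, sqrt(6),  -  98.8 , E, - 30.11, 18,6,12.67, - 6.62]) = [  -  98.8, - 58 , - 39, - 30.11, - 6.62,  sqrt ( 5 ), sqrt( 6 ), E, pi,sqrt (13) , sqrt(14 ), 6 , 26*sqrt(3)/7,12.67,18,22,69.74,98*E]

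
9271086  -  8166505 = 1104581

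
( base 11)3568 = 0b1001001000000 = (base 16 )1240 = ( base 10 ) 4672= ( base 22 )9e8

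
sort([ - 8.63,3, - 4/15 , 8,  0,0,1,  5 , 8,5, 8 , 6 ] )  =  [ - 8.63, - 4/15, 0,0 , 1, 3, 5,5 , 6 , 8,  8 , 8]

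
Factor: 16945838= 2^1*7^1*13^1* 17^1*5477^1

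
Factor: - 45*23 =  - 1035 = - 3^2 * 5^1 * 23^1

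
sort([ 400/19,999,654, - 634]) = [-634 , 400/19, 654 , 999] 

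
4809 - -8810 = 13619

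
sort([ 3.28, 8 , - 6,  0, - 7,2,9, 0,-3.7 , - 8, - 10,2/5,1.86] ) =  [  -  10, - 8, - 7,  -  6, - 3.7,0 , 0,2/5,1.86, 2,3.28, 8, 9 ]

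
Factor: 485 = 5^1*97^1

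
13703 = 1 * 13703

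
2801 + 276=3077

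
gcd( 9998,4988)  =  2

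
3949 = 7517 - 3568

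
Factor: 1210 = 2^1*5^1*11^2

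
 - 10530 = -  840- 9690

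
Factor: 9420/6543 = 2^2*3^( - 1 )*5^1*157^1* 727^( - 1 ) = 3140/2181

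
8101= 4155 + 3946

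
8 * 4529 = 36232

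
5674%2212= 1250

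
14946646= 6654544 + 8292102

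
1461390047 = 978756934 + 482633113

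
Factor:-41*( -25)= 5^2*41^1 = 1025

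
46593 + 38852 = 85445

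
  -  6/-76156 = 3/38078 = 0.00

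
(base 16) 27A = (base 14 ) 334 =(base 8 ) 1172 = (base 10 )634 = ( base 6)2534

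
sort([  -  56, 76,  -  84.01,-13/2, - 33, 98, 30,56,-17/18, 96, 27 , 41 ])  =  [-84.01, - 56 ,-33, - 13/2, - 17/18, 27,  30, 41 , 56,76,96,98] 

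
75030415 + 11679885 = 86710300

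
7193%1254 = 923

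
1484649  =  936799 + 547850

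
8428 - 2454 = 5974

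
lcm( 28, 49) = 196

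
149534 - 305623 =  - 156089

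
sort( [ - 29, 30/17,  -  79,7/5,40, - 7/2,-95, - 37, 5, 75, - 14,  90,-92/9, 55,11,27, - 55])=[ - 95 ,-79,-55, - 37, - 29, - 14, - 92/9,-7/2,7/5 , 30/17,5, 11,27, 40, 55, 75,90 ]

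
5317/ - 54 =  - 5317/54 = - 98.46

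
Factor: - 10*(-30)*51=15300 = 2^2 * 3^2*5^2*17^1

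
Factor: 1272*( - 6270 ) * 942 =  - 7512864480=-  2^5*3^3*5^1*11^1  *  19^1*53^1*157^1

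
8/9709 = 8/9709 = 0.00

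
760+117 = 877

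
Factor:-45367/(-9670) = 2^( - 1 )*5^(-1)*7^1*967^( - 1)*6481^1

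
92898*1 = 92898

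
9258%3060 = 78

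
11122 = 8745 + 2377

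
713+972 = 1685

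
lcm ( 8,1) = 8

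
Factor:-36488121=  - 3^1*47^1*251^1*1031^1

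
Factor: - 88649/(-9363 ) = 3^(-1)*11^1 * 3121^( - 1)*8059^1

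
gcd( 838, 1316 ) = 2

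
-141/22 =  - 141/22 = - 6.41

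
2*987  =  1974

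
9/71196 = 3/23732=0.00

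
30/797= 30/797  =  0.04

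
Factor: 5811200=2^10*5^2*227^1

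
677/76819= 677/76819 = 0.01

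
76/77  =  76/77 = 0.99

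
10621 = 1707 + 8914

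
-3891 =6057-9948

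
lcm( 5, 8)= 40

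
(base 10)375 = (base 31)C3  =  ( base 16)177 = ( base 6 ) 1423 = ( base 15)1a0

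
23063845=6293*3665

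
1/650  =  1/650 = 0.00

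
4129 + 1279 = 5408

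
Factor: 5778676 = 2^2*163^1*8863^1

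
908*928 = 842624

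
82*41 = 3362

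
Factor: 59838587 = 31^2  *  71^1 * 877^1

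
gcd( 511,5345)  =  1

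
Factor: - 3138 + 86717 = 83579^1 = 83579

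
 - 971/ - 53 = 18+17/53 = 18.32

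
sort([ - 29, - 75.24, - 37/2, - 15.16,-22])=[ - 75.24, - 29, - 22, - 37/2 , - 15.16]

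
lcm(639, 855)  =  60705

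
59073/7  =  8439 = 8439.00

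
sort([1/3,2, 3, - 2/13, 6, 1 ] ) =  [ - 2/13,1/3, 1, 2 , 3,6 ] 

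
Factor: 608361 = 3^1*13^1*19^1*821^1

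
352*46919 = 16515488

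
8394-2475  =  5919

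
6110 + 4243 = 10353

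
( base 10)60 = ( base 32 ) 1s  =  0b111100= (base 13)48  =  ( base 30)20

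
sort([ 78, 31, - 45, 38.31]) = [ - 45, 31, 38.31, 78]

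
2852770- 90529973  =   - 87677203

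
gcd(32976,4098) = 6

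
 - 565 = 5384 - 5949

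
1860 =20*93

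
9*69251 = 623259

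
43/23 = 43/23 =1.87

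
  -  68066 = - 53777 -14289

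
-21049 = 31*( -679)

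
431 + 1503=1934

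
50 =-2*(-25 )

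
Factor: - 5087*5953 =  - 30282911= - 5087^1*5953^1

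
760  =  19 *40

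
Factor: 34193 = 31^1 * 1103^1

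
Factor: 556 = 2^2*139^1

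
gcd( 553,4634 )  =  7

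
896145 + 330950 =1227095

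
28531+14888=43419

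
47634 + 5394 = 53028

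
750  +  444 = 1194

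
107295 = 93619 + 13676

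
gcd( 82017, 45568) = 1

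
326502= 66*4947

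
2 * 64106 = 128212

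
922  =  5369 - 4447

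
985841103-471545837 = 514295266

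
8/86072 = 1/10759= 0.00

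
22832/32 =713 + 1/2   =  713.50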